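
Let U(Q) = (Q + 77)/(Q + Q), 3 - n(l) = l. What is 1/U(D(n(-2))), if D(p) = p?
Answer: 5/41 ≈ 0.12195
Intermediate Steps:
n(l) = 3 - l
U(Q) = (77 + Q)/(2*Q) (U(Q) = (77 + Q)/((2*Q)) = (77 + Q)*(1/(2*Q)) = (77 + Q)/(2*Q))
1/U(D(n(-2))) = 1/((77 + (3 - 1*(-2)))/(2*(3 - 1*(-2)))) = 1/((77 + (3 + 2))/(2*(3 + 2))) = 1/((½)*(77 + 5)/5) = 1/((½)*(⅕)*82) = 1/(41/5) = 5/41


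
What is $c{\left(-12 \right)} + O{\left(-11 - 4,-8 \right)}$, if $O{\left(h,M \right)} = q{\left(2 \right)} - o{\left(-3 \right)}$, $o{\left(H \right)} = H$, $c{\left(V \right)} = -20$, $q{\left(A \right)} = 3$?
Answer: $-14$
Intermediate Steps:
$O{\left(h,M \right)} = 6$ ($O{\left(h,M \right)} = 3 - -3 = 3 + 3 = 6$)
$c{\left(-12 \right)} + O{\left(-11 - 4,-8 \right)} = -20 + 6 = -14$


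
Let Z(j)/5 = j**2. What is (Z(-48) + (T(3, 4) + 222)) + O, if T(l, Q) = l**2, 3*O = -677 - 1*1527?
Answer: 33049/3 ≈ 11016.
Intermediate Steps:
O = -2204/3 (O = (-677 - 1*1527)/3 = (-677 - 1527)/3 = (1/3)*(-2204) = -2204/3 ≈ -734.67)
Z(j) = 5*j**2
(Z(-48) + (T(3, 4) + 222)) + O = (5*(-48)**2 + (3**2 + 222)) - 2204/3 = (5*2304 + (9 + 222)) - 2204/3 = (11520 + 231) - 2204/3 = 11751 - 2204/3 = 33049/3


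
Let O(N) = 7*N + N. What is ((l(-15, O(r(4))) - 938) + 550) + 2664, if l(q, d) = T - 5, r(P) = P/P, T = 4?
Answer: 2275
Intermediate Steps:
r(P) = 1
O(N) = 8*N
l(q, d) = -1 (l(q, d) = 4 - 5 = -1)
((l(-15, O(r(4))) - 938) + 550) + 2664 = ((-1 - 938) + 550) + 2664 = (-939 + 550) + 2664 = -389 + 2664 = 2275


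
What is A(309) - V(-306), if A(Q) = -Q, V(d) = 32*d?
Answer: 9483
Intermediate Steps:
A(309) - V(-306) = -1*309 - 32*(-306) = -309 - 1*(-9792) = -309 + 9792 = 9483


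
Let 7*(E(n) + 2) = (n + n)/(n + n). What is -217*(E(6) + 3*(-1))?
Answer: 1054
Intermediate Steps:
E(n) = -13/7 (E(n) = -2 + ((n + n)/(n + n))/7 = -2 + ((2*n)/((2*n)))/7 = -2 + ((2*n)*(1/(2*n)))/7 = -2 + (1/7)*1 = -2 + 1/7 = -13/7)
-217*(E(6) + 3*(-1)) = -217*(-13/7 + 3*(-1)) = -217*(-13/7 - 3) = -217*(-34/7) = 1054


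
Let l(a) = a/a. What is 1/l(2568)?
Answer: 1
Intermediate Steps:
l(a) = 1
1/l(2568) = 1/1 = 1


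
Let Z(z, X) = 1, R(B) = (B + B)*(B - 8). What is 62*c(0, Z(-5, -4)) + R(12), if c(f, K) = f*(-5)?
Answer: 96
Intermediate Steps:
R(B) = 2*B*(-8 + B) (R(B) = (2*B)*(-8 + B) = 2*B*(-8 + B))
c(f, K) = -5*f
62*c(0, Z(-5, -4)) + R(12) = 62*(-5*0) + 2*12*(-8 + 12) = 62*0 + 2*12*4 = 0 + 96 = 96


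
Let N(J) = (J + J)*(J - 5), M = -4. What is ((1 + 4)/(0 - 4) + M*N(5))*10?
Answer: -25/2 ≈ -12.500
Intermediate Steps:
N(J) = 2*J*(-5 + J) (N(J) = (2*J)*(-5 + J) = 2*J*(-5 + J))
((1 + 4)/(0 - 4) + M*N(5))*10 = ((1 + 4)/(0 - 4) - 8*5*(-5 + 5))*10 = (5/(-4) - 8*5*0)*10 = (5*(-1/4) - 4*0)*10 = (-5/4 + 0)*10 = -5/4*10 = -25/2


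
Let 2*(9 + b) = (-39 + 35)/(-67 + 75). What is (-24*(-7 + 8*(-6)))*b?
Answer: -12210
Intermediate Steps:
b = -37/4 (b = -9 + ((-39 + 35)/(-67 + 75))/2 = -9 + (-4/8)/2 = -9 + (-4*⅛)/2 = -9 + (½)*(-½) = -9 - ¼ = -37/4 ≈ -9.2500)
(-24*(-7 + 8*(-6)))*b = -24*(-7 + 8*(-6))*(-37/4) = -24*(-7 - 48)*(-37/4) = -24*(-55)*(-37/4) = 1320*(-37/4) = -12210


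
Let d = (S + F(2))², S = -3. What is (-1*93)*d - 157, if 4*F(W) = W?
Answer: -2953/4 ≈ -738.25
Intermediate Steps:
F(W) = W/4
d = 25/4 (d = (-3 + (¼)*2)² = (-3 + ½)² = (-5/2)² = 25/4 ≈ 6.2500)
(-1*93)*d - 157 = -1*93*(25/4) - 157 = -93*25/4 - 157 = -2325/4 - 157 = -2953/4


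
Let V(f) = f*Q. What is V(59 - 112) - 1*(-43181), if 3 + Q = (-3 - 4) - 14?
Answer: 44453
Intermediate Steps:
Q = -24 (Q = -3 + ((-3 - 4) - 14) = -3 + (-7 - 14) = -3 - 21 = -24)
V(f) = -24*f (V(f) = f*(-24) = -24*f)
V(59 - 112) - 1*(-43181) = -24*(59 - 112) - 1*(-43181) = -24*(-53) + 43181 = 1272 + 43181 = 44453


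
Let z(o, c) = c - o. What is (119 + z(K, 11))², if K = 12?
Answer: 13924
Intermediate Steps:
(119 + z(K, 11))² = (119 + (11 - 1*12))² = (119 + (11 - 12))² = (119 - 1)² = 118² = 13924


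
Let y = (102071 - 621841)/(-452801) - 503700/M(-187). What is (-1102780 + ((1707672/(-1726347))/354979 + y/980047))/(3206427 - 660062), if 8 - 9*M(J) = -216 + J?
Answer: -13695353133468924008630426120266/31623141085032607990885038176185 ≈ -0.43308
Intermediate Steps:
M(J) = 224/9 - J/9 (M(J) = 8/9 - (-216 + J)/9 = 8/9 + (24 - J/9) = 224/9 - J/9)
y = -684156382610/62033737 (y = (102071 - 621841)/(-452801) - 503700/(224/9 - 1/9*(-187)) = -519770*(-1/452801) - 503700/(224/9 + 187/9) = 519770/452801 - 503700/137/3 = 519770/452801 - 503700*3/137 = 519770/452801 - 1511100/137 = -684156382610/62033737 ≈ -11029.)
(-1102780 + ((1707672/(-1726347))/354979 + y/980047))/(3206427 - 660062) = (-1102780 + ((1707672/(-1726347))/354979 - 684156382610/62033737/980047))/(3206427 - 660062) = (-1102780 + ((1707672*(-1/1726347))*(1/354979) - 684156382610/62033737*1/980047))/2546365 = (-1102780 + (-569224/575449*1/354979 - 684156382610/60795977845639))*(1/2546365) = (-1102780 + (-569224/204272310571 - 684156382610/60795977845639))*(1/2546365) = (-1102780 - 139788811597335029584446/12418934867952005305949869)*(1/2546365) = -13695353133468924008630426120266/12418934867952005305949869*1/2546365 = -13695353133468924008630426120266/31623141085032607990885038176185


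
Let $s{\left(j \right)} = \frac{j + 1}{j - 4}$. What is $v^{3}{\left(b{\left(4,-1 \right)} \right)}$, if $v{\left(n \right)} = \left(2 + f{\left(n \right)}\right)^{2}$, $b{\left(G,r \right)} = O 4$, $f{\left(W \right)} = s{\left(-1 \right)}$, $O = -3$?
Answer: $64$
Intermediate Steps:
$s{\left(j \right)} = \frac{1 + j}{-4 + j}$
$f{\left(W \right)} = 0$ ($f{\left(W \right)} = \frac{1 - 1}{-4 - 1} = \frac{1}{-5} \cdot 0 = \left(- \frac{1}{5}\right) 0 = 0$)
$b{\left(G,r \right)} = -12$ ($b{\left(G,r \right)} = \left(-3\right) 4 = -12$)
$v{\left(n \right)} = 4$ ($v{\left(n \right)} = \left(2 + 0\right)^{2} = 2^{2} = 4$)
$v^{3}{\left(b{\left(4,-1 \right)} \right)} = 4^{3} = 64$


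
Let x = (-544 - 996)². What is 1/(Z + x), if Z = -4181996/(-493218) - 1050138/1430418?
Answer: 485886987/1152333341492747 ≈ 4.2165e-7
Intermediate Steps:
x = 2371600 (x = (-1540)² = 2371600)
Z = 3763123547/485886987 (Z = -4181996*(-1/493218) - 1050138*1/1430418 = 2090998/246609 - 175023/238403 = 3763123547/485886987 ≈ 7.7449)
1/(Z + x) = 1/(3763123547/485886987 + 2371600) = 1/(1152333341492747/485886987) = 485886987/1152333341492747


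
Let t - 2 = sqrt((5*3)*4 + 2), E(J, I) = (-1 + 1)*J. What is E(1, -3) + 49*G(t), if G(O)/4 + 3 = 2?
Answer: -196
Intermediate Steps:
E(J, I) = 0 (E(J, I) = 0*J = 0)
t = 2 + sqrt(62) (t = 2 + sqrt((5*3)*4 + 2) = 2 + sqrt(15*4 + 2) = 2 + sqrt(60 + 2) = 2 + sqrt(62) ≈ 9.8740)
G(O) = -4 (G(O) = -12 + 4*2 = -12 + 8 = -4)
E(1, -3) + 49*G(t) = 0 + 49*(-4) = 0 - 196 = -196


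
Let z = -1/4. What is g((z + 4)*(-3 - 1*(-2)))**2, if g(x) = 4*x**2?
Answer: 50625/16 ≈ 3164.1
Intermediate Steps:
z = -1/4 (z = -1*1/4 = -1/4 ≈ -0.25000)
g((z + 4)*(-3 - 1*(-2)))**2 = (4*((-1/4 + 4)*(-3 - 1*(-2)))**2)**2 = (4*(15*(-3 + 2)/4)**2)**2 = (4*((15/4)*(-1))**2)**2 = (4*(-15/4)**2)**2 = (4*(225/16))**2 = (225/4)**2 = 50625/16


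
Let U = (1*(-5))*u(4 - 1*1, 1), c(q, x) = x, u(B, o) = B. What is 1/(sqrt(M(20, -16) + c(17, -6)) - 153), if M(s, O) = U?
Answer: -51/7810 - I*sqrt(21)/23430 ≈ -0.0065301 - 0.00019559*I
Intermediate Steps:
U = -15 (U = (1*(-5))*(4 - 1*1) = -5*(4 - 1) = -5*3 = -15)
M(s, O) = -15
1/(sqrt(M(20, -16) + c(17, -6)) - 153) = 1/(sqrt(-15 - 6) - 153) = 1/(sqrt(-21) - 153) = 1/(I*sqrt(21) - 153) = 1/(-153 + I*sqrt(21))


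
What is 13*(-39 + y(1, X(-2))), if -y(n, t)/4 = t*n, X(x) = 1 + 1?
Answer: -611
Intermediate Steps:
X(x) = 2
y(n, t) = -4*n*t (y(n, t) = -4*t*n = -4*n*t)
13*(-39 + y(1, X(-2))) = 13*(-39 - 4*1*2) = 13*(-39 - 8) = 13*(-47) = -611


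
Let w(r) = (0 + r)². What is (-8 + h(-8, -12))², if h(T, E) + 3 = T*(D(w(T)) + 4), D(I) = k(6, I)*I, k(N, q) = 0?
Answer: 1849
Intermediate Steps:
w(r) = r²
D(I) = 0 (D(I) = 0*I = 0)
h(T, E) = -3 + 4*T (h(T, E) = -3 + T*(0 + 4) = -3 + T*4 = -3 + 4*T)
(-8 + h(-8, -12))² = (-8 + (-3 + 4*(-8)))² = (-8 + (-3 - 32))² = (-8 - 35)² = (-43)² = 1849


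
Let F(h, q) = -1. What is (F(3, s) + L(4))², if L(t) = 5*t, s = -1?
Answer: 361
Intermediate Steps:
(F(3, s) + L(4))² = (-1 + 5*4)² = (-1 + 20)² = 19² = 361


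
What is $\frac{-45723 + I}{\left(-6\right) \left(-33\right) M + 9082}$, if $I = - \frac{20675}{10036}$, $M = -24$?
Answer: $- \frac{458896703}{43455880} \approx -10.56$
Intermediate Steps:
$I = - \frac{20675}{10036}$ ($I = \left(-20675\right) \frac{1}{10036} = - \frac{20675}{10036} \approx -2.0601$)
$\frac{-45723 + I}{\left(-6\right) \left(-33\right) M + 9082} = \frac{-45723 - \frac{20675}{10036}}{\left(-6\right) \left(-33\right) \left(-24\right) + 9082} = - \frac{458896703}{10036 \left(198 \left(-24\right) + 9082\right)} = - \frac{458896703}{10036 \left(-4752 + 9082\right)} = - \frac{458896703}{10036 \cdot 4330} = \left(- \frac{458896703}{10036}\right) \frac{1}{4330} = - \frac{458896703}{43455880}$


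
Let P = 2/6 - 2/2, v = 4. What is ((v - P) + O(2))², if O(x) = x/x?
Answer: 289/9 ≈ 32.111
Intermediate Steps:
P = -⅔ (P = 2*(⅙) - 2*½ = ⅓ - 1 = -⅔ ≈ -0.66667)
O(x) = 1
((v - P) + O(2))² = ((4 - 1*(-⅔)) + 1)² = ((4 + ⅔) + 1)² = (14/3 + 1)² = (17/3)² = 289/9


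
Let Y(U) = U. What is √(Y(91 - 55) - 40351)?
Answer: I*√40315 ≈ 200.79*I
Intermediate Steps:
√(Y(91 - 55) - 40351) = √((91 - 55) - 40351) = √(36 - 40351) = √(-40315) = I*√40315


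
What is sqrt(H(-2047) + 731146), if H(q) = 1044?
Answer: sqrt(732190) ≈ 855.68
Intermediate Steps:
sqrt(H(-2047) + 731146) = sqrt(1044 + 731146) = sqrt(732190)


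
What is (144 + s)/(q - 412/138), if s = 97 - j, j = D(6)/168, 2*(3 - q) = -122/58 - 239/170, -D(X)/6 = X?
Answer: 1148754090/8425403 ≈ 136.34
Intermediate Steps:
D(X) = -6*X
q = 46881/9860 (q = 3 - (-122/58 - 239/170)/2 = 3 - (-122*1/58 - 239*1/170)/2 = 3 - (-61/29 - 239/170)/2 = 3 - ½*(-17301/4930) = 3 + 17301/9860 = 46881/9860 ≈ 4.7547)
j = -3/14 (j = -6*6/168 = -36*1/168 = -3/14 ≈ -0.21429)
s = 1361/14 (s = 97 - 1*(-3/14) = 97 + 3/14 = 1361/14 ≈ 97.214)
(144 + s)/(q - 412/138) = (144 + 1361/14)/(46881/9860 - 412/138) = 3377/(14*(46881/9860 - 412*1/138)) = 3377/(14*(46881/9860 - 206/69)) = 3377/(14*(1203629/680340)) = (3377/14)*(680340/1203629) = 1148754090/8425403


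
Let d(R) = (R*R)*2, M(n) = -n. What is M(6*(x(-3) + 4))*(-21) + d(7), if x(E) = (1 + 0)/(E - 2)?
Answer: 2884/5 ≈ 576.80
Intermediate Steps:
x(E) = 1/(-2 + E)
d(R) = 2*R² (d(R) = R²*2 = 2*R²)
M(6*(x(-3) + 4))*(-21) + d(7) = -6*(1/(-2 - 3) + 4)*(-21) + 2*7² = -6*(1/(-5) + 4)*(-21) + 2*49 = -6*(-⅕ + 4)*(-21) + 98 = -6*19/5*(-21) + 98 = -1*114/5*(-21) + 98 = -114/5*(-21) + 98 = 2394/5 + 98 = 2884/5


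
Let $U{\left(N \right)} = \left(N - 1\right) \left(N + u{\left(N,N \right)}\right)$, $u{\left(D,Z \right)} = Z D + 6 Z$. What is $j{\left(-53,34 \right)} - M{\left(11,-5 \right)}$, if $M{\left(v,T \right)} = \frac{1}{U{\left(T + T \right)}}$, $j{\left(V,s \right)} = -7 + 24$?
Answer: $\frac{5611}{330} \approx 17.003$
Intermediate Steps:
$j{\left(V,s \right)} = 17$
$u{\left(D,Z \right)} = 6 Z + D Z$ ($u{\left(D,Z \right)} = D Z + 6 Z = 6 Z + D Z$)
$U{\left(N \right)} = \left(-1 + N\right) \left(N + N \left(6 + N\right)\right)$ ($U{\left(N \right)} = \left(N - 1\right) \left(N + N \left(6 + N\right)\right) = \left(-1 + N\right) \left(N + N \left(6 + N\right)\right)$)
$M{\left(v,T \right)} = \frac{1}{2 T \left(-7 + 2 T \left(6 + 2 T\right)\right)}$ ($M{\left(v,T \right)} = \frac{1}{\left(T + T\right) \left(-7 + \left(T + T\right) \left(6 + \left(T + T\right)\right)\right)} = \frac{1}{2 T \left(-7 + 2 T \left(6 + 2 T\right)\right)}$)
$j{\left(-53,34 \right)} - M{\left(11,-5 \right)} = 17 - \frac{1}{2 \left(-5\right) \left(-7 + 4 \left(-5\right) \left(3 - 5\right)\right)} = 17 - \frac{1}{2} \left(- \frac{1}{5}\right) \frac{1}{-7 + 4 \left(-5\right) \left(-2\right)} = 17 - \frac{1}{2} \left(- \frac{1}{5}\right) \frac{1}{-7 + 40} = 17 - \frac{1}{2} \left(- \frac{1}{5}\right) \frac{1}{33} = 17 - - \frac{1}{330} = 17 + \frac{1}{330} = \frac{5611}{330}$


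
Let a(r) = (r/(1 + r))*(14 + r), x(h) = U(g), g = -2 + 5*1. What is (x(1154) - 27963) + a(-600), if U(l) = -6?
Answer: -17105031/599 ≈ -28556.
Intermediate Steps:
g = 3 (g = -2 + 5 = 3)
x(h) = -6
a(r) = r*(14 + r)/(1 + r) (a(r) = (r/(1 + r))*(14 + r) = r*(14 + r)/(1 + r))
(x(1154) - 27963) + a(-600) = (-6 - 27963) - 600*(14 - 600)/(1 - 600) = -27969 - 600*(-586)/(-599) = -27969 - 600*(-1/599)*(-586) = -27969 - 351600/599 = -17105031/599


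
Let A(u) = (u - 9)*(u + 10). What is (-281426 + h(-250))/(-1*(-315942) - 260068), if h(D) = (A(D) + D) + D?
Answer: -109883/27937 ≈ -3.9332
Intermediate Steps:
A(u) = (-9 + u)*(10 + u)
h(D) = -90 + D² + 3*D (h(D) = ((-90 + D + D²) + D) + D = (-90 + D² + 2*D) + D = -90 + D² + 3*D)
(-281426 + h(-250))/(-1*(-315942) - 260068) = (-281426 + (-90 + (-250)² + 3*(-250)))/(-1*(-315942) - 260068) = (-281426 + (-90 + 62500 - 750))/(315942 - 260068) = (-281426 + 61660)/55874 = -219766*1/55874 = -109883/27937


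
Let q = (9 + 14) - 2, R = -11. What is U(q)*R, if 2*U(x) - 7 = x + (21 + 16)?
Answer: -715/2 ≈ -357.50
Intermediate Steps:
q = 21 (q = 23 - 2 = 21)
U(x) = 22 + x/2 (U(x) = 7/2 + (x + (21 + 16))/2 = 7/2 + (x + 37)/2 = 7/2 + (37 + x)/2 = 7/2 + (37/2 + x/2) = 22 + x/2)
U(q)*R = (22 + (½)*21)*(-11) = (22 + 21/2)*(-11) = (65/2)*(-11) = -715/2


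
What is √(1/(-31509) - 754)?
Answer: I*√9241779143/3501 ≈ 27.459*I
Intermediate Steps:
√(1/(-31509) - 754) = √(-1/31509 - 754) = √(-23757787/31509) = I*√9241779143/3501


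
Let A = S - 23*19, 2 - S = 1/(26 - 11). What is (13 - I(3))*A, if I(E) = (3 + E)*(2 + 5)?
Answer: 189254/15 ≈ 12617.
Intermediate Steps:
S = 29/15 (S = 2 - 1/(26 - 11) = 2 - 1/15 = 29/15 ≈ 1.9333)
I(E) = 21 + 7*E (I(E) = (3 + E)*7 = 21 + 7*E)
A = -6526/15 (A = 29/15 - 23*19 = 29/15 - 437 = -6526/15 ≈ -435.07)
(13 - I(3))*A = (13 - (21 + 7*3))*(-6526/15) = (13 - (21 + 21))*(-6526/15) = (13 - 1*42)*(-6526/15) = (13 - 42)*(-6526/15) = -29*(-6526/15) = 189254/15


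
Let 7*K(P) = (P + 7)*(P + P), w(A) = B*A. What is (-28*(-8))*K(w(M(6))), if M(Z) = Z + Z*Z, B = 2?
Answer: 489216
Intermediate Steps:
M(Z) = Z + Z²
w(A) = 2*A
K(P) = 2*P*(7 + P)/7 (K(P) = ((P + 7)*(P + P))/7 = ((7 + P)*(2*P))/7 = (2*P*(7 + P))/7 = 2*P*(7 + P)/7)
(-28*(-8))*K(w(M(6))) = (-28*(-8))*(2*(2*(6*(1 + 6)))*(7 + 2*(6*(1 + 6)))/7) = 224*(2*(2*(6*7))*(7 + 2*(6*7))/7) = 224*(2*(2*42)*(7 + 2*42)/7) = 224*((2/7)*84*(7 + 84)) = 224*((2/7)*84*91) = 224*2184 = 489216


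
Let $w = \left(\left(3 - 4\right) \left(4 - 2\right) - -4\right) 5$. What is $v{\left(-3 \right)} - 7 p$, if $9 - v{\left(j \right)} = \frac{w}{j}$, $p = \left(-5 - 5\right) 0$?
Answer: $\frac{37}{3} \approx 12.333$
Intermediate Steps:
$p = 0$ ($p = \left(-5 - 5\right) 0 = \left(-10\right) 0 = 0$)
$w = 10$ ($w = \left(\left(-1\right) 2 + 4\right) 5 = \left(-2 + 4\right) 5 = 2 \cdot 5 = 10$)
$v{\left(j \right)} = 9 - \frac{10}{j}$
$v{\left(-3 \right)} - 7 p = \left(9 - \frac{10}{-3}\right) - 0 = \left(9 - - \frac{10}{3}\right) + 0 = \left(9 + \frac{10}{3}\right) + 0 = \frac{37}{3} + 0 = \frac{37}{3}$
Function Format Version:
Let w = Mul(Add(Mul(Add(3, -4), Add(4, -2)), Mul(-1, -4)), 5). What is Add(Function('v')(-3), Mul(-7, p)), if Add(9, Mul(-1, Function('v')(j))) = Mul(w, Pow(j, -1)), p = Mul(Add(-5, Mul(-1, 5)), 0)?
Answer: Rational(37, 3) ≈ 12.333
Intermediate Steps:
p = 0 (p = Mul(Add(-5, -5), 0) = Mul(-10, 0) = 0)
w = 10 (w = Mul(Add(Mul(-1, 2), 4), 5) = Mul(Add(-2, 4), 5) = Mul(2, 5) = 10)
Function('v')(j) = Add(9, Mul(-10, Pow(j, -1))) (Function('v')(j) = Add(9, Mul(-1, Mul(10, Pow(j, -1)))) = Add(9, Mul(-10, Pow(j, -1))))
Add(Function('v')(-3), Mul(-7, p)) = Add(Add(9, Mul(-10, Pow(-3, -1))), Mul(-7, 0)) = Add(Add(9, Mul(-10, Rational(-1, 3))), 0) = Add(Add(9, Rational(10, 3)), 0) = Add(Rational(37, 3), 0) = Rational(37, 3)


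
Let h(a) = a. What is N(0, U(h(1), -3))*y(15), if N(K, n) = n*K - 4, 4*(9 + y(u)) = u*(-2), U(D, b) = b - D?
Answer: 66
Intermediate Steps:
y(u) = -9 - u/2 (y(u) = -9 + (u*(-2))/4 = -9 + (-2*u)/4 = -9 - u/2)
N(K, n) = -4 + K*n (N(K, n) = K*n - 4 = -4 + K*n)
N(0, U(h(1), -3))*y(15) = (-4 + 0*(-3 - 1*1))*(-9 - ½*15) = (-4 + 0*(-3 - 1))*(-9 - 15/2) = (-4 + 0*(-4))*(-33/2) = (-4 + 0)*(-33/2) = -4*(-33/2) = 66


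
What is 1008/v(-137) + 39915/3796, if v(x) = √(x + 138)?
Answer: 3866283/3796 ≈ 1018.5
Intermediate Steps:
v(x) = √(138 + x)
1008/v(-137) + 39915/3796 = 1008/(√(138 - 137)) + 39915/3796 = 1008/(√1) + 39915*(1/3796) = 1008/1 + 39915/3796 = 1008*1 + 39915/3796 = 1008 + 39915/3796 = 3866283/3796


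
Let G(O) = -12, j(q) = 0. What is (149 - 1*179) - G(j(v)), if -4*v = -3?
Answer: -18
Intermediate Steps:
v = 3/4 (v = -1/4*(-3) = 3/4 ≈ 0.75000)
(149 - 1*179) - G(j(v)) = (149 - 1*179) - 1*(-12) = (149 - 179) + 12 = -30 + 12 = -18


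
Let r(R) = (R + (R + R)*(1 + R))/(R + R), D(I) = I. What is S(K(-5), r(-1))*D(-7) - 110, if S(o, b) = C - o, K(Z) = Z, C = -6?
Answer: -103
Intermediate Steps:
r(R) = (R + 2*R*(1 + R))/(2*R) (r(R) = (R + (2*R)*(1 + R))/((2*R)) = (R + 2*R*(1 + R))*(1/(2*R)) = (R + 2*R*(1 + R))/(2*R))
S(o, b) = -6 - o
S(K(-5), r(-1))*D(-7) - 110 = (-6 - 1*(-5))*(-7) - 110 = (-6 + 5)*(-7) - 110 = -1*(-7) - 110 = 7 - 110 = -103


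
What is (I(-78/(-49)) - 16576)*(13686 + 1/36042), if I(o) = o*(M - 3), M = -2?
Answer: -28631340602513/126147 ≈ -2.2697e+8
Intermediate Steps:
I(o) = -5*o (I(o) = o*(-2 - 3) = o*(-5) = -5*o)
(I(-78/(-49)) - 16576)*(13686 + 1/36042) = (-(-390)/(-49) - 16576)*(13686 + 1/36042) = (-(-390)*(-1)/49 - 16576)*(13686 + 1/36042) = (-5*78/49 - 16576)*(493270813/36042) = (-390/49 - 16576)*(493270813/36042) = -812614/49*493270813/36042 = -28631340602513/126147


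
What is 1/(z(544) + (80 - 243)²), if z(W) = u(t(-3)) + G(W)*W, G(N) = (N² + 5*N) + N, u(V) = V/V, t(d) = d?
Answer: 1/162791370 ≈ 6.1428e-9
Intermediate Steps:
u(V) = 1
G(N) = N² + 6*N
z(W) = 1 + W²*(6 + W) (z(W) = 1 + (W*(6 + W))*W = 1 + W²*(6 + W))
1/(z(544) + (80 - 243)²) = 1/((1 + 544²*(6 + 544)) + (80 - 243)²) = 1/((1 + 295936*550) + (-163)²) = 1/((1 + 162764800) + 26569) = 1/(162764801 + 26569) = 1/162791370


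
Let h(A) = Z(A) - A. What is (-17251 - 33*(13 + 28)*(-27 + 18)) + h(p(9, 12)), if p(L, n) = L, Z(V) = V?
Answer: -5074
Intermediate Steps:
h(A) = 0 (h(A) = A - A = 0)
(-17251 - 33*(13 + 28)*(-27 + 18)) + h(p(9, 12)) = (-17251 - 33*(13 + 28)*(-27 + 18)) + 0 = (-17251 - 1353*(-9)) + 0 = (-17251 - 33*(-369)) + 0 = (-17251 + 12177) + 0 = -5074 + 0 = -5074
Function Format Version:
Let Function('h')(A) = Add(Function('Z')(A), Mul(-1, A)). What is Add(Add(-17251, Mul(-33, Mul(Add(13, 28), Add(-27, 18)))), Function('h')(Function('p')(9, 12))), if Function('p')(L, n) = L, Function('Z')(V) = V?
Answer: -5074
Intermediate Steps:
Function('h')(A) = 0 (Function('h')(A) = Add(A, Mul(-1, A)) = 0)
Add(Add(-17251, Mul(-33, Mul(Add(13, 28), Add(-27, 18)))), Function('h')(Function('p')(9, 12))) = Add(Add(-17251, Mul(-33, Mul(Add(13, 28), Add(-27, 18)))), 0) = Add(Add(-17251, Mul(-33, Mul(41, -9))), 0) = Add(Add(-17251, Mul(-33, -369)), 0) = Add(Add(-17251, 12177), 0) = Add(-5074, 0) = -5074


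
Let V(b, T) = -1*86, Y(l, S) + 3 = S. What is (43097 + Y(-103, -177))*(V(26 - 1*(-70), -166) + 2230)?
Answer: 92014048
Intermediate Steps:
Y(l, S) = -3 + S
V(b, T) = -86
(43097 + Y(-103, -177))*(V(26 - 1*(-70), -166) + 2230) = (43097 + (-3 - 177))*(-86 + 2230) = (43097 - 180)*2144 = 42917*2144 = 92014048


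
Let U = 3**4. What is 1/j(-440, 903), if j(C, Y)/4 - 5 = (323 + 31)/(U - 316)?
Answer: 235/3284 ≈ 0.071559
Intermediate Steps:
U = 81
j(C, Y) = 3284/235 (j(C, Y) = 20 + 4*((323 + 31)/(81 - 316)) = 20 + 4*(354/(-235)) = 20 + 4*(354*(-1/235)) = 20 + 4*(-354/235) = 20 - 1416/235 = 3284/235)
1/j(-440, 903) = 1/(3284/235) = 235/3284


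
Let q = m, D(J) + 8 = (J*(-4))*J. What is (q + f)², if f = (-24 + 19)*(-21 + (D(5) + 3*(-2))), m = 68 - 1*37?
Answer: 498436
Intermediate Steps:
D(J) = -8 - 4*J² (D(J) = -8 + (J*(-4))*J = -8 + (-4*J)*J = -8 - 4*J²)
m = 31 (m = 68 - 37 = 31)
q = 31
f = 675 (f = (-24 + 19)*(-21 + ((-8 - 4*5²) + 3*(-2))) = -5*(-21 + ((-8 - 4*25) - 6)) = -5*(-21 + ((-8 - 100) - 6)) = -5*(-21 + (-108 - 6)) = -5*(-21 - 114) = -5*(-135) = 675)
(q + f)² = (31 + 675)² = 706² = 498436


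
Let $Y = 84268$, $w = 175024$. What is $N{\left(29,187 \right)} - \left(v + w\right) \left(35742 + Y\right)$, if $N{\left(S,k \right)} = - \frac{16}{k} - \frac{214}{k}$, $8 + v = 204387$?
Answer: $- \frac{8514512803840}{187} \approx -4.5532 \cdot 10^{10}$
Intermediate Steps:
$v = 204379$ ($v = -8 + 204387 = 204379$)
$N{\left(S,k \right)} = - \frac{230}{k}$
$N{\left(29,187 \right)} - \left(v + w\right) \left(35742 + Y\right) = - \frac{230}{187} - \left(204379 + 175024\right) \left(35742 + 84268\right) = \left(-230\right) \frac{1}{187} - 379403 \cdot 120010 = - \frac{230}{187} - 45532154030 = - \frac{8514512803840}{187}$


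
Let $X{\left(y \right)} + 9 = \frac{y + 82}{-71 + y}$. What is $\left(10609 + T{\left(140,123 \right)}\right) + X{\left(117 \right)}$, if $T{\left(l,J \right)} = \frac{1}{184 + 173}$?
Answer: $\frac{174144289}{16422} \approx 10604.0$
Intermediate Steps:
$X{\left(y \right)} = -9 + \frac{82 + y}{-71 + y}$ ($X{\left(y \right)} = -9 + \frac{y + 82}{-71 + y} = -9 + \frac{82 + y}{-71 + y}$)
$T{\left(l,J \right)} = \frac{1}{357}$
$\left(10609 + T{\left(140,123 \right)}\right) + X{\left(117 \right)} = \left(10609 + \frac{1}{357}\right) + \frac{721 - 936}{-71 + 117} = \frac{3787414}{357} + \frac{721 - 936}{46} = \frac{3787414}{357} + \frac{1}{46} \left(-215\right) = \frac{3787414}{357} - \frac{215}{46} = \frac{174144289}{16422}$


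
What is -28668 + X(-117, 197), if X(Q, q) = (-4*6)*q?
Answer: -33396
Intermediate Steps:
X(Q, q) = -24*q
-28668 + X(-117, 197) = -28668 - 24*197 = -28668 - 4728 = -33396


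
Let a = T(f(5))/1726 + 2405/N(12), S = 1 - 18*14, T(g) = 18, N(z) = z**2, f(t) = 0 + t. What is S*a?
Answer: -521279561/124272 ≈ -4194.7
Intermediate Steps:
f(t) = t
S = -251 (S = 1 - 252 = -251)
a = 2076811/124272 (a = 18/1726 + 2405/(12**2) = 18*(1/1726) + 2405/144 = 9/863 + 2405*(1/144) = 9/863 + 2405/144 = 2076811/124272 ≈ 16.712)
S*a = -251*2076811/124272 = -521279561/124272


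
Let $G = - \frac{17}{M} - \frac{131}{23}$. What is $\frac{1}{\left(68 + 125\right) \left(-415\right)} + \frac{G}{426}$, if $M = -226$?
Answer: $- \frac{2342189773}{177358203060} \approx -0.013206$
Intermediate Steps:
$G = - \frac{29215}{5198}$ ($G = - \frac{17}{-226} - \frac{131}{23} = \left(-17\right) \left(- \frac{1}{226}\right) - \frac{131}{23} = \frac{17}{226} - \frac{131}{23} = - \frac{29215}{5198} \approx -5.6204$)
$\frac{1}{\left(68 + 125\right) \left(-415\right)} + \frac{G}{426} = \frac{1}{\left(68 + 125\right) \left(-415\right)} - \frac{29215}{5198 \cdot 426} = \frac{1}{193} \left(- \frac{1}{415}\right) - \frac{29215}{2214348} = - \frac{1}{80095} - \frac{29215}{2214348} = - \frac{2342189773}{177358203060}$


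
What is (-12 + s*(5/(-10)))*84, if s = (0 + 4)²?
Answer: -1680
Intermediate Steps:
s = 16 (s = 4² = 16)
(-12 + s*(5/(-10)))*84 = (-12 + 16*(5/(-10)))*84 = (-12 + 16*(5*(-⅒)))*84 = (-12 + 16*(-½))*84 = (-12 - 8)*84 = -20*84 = -1680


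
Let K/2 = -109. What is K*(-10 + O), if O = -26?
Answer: 7848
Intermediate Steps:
K = -218 (K = 2*(-109) = -218)
K*(-10 + O) = -218*(-10 - 26) = -218*(-36) = 7848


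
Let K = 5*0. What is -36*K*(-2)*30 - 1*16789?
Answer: -16789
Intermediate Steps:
K = 0
-36*K*(-2)*30 - 1*16789 = -0*(-2)*30 - 1*16789 = -36*0*30 - 16789 = 0*30 - 16789 = 0 - 16789 = -16789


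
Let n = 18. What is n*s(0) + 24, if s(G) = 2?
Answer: 60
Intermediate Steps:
n*s(0) + 24 = 18*2 + 24 = 36 + 24 = 60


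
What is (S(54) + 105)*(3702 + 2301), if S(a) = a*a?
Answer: 18135063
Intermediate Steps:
S(a) = a²
(S(54) + 105)*(3702 + 2301) = (54² + 105)*(3702 + 2301) = (2916 + 105)*6003 = 3021*6003 = 18135063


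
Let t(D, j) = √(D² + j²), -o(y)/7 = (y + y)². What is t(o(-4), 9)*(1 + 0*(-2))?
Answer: √200785 ≈ 448.09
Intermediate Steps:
o(y) = -28*y² (o(y) = -7*(y + y)² = -7*4*y² = -28*y²)
t(o(-4), 9)*(1 + 0*(-2)) = √((-28*(-4)²)² + 9²)*(1 + 0*(-2)) = √((-28*16)² + 81)*(1 + 0) = √((-448)² + 81)*1 = √(200704 + 81)*1 = √200785*1 = √200785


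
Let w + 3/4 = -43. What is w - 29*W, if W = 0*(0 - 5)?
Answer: -175/4 ≈ -43.750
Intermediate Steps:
W = 0 (W = 0*(-5) = 0)
w = -175/4 (w = -¾ - 43 = -175/4 ≈ -43.750)
w - 29*W = -175/4 - 29*0 = -175/4 + 0 = -175/4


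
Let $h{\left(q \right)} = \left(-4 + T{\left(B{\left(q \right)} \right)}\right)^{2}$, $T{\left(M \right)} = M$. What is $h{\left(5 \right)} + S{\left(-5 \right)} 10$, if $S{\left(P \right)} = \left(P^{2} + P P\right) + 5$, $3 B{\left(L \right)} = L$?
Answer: $\frac{4999}{9} \approx 555.44$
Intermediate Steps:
$B{\left(L \right)} = \frac{L}{3}$
$S{\left(P \right)} = 5 + 2 P^{2}$ ($S{\left(P \right)} = \left(P^{2} + P^{2}\right) + 5 = 2 P^{2} + 5 = 5 + 2 P^{2}$)
$h{\left(q \right)} = \left(-4 + \frac{q}{3}\right)^{2}$
$h{\left(5 \right)} + S{\left(-5 \right)} 10 = \frac{\left(-12 + 5\right)^{2}}{9} + \left(5 + 2 \left(-5\right)^{2}\right) 10 = \frac{\left(-7\right)^{2}}{9} + \left(5 + 2 \cdot 25\right) 10 = \frac{1}{9} \cdot 49 + \left(5 + 50\right) 10 = \frac{49}{9} + 55 \cdot 10 = \frac{49}{9} + 550 = \frac{4999}{9}$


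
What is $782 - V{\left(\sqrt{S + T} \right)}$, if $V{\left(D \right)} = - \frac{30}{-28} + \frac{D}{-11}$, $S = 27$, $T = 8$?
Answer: $\frac{10933}{14} + \frac{\sqrt{35}}{11} \approx 781.47$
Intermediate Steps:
$V{\left(D \right)} = \frac{15}{14} - \frac{D}{11}$ ($V{\left(D \right)} = \left(-30\right) \left(- \frac{1}{28}\right) + D \left(- \frac{1}{11}\right) = \frac{15}{14} - \frac{D}{11}$)
$782 - V{\left(\sqrt{S + T} \right)} = 782 - \left(\frac{15}{14} - \frac{\sqrt{27 + 8}}{11}\right) = 782 - \left(\frac{15}{14} - \frac{\sqrt{35}}{11}\right) = \frac{10933}{14} + \frac{\sqrt{35}}{11}$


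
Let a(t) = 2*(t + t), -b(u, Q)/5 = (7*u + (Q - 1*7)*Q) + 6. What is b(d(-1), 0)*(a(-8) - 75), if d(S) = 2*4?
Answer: 33170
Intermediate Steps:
d(S) = 8
b(u, Q) = -30 - 35*u - 5*Q*(-7 + Q) (b(u, Q) = -5*((7*u + (Q - 1*7)*Q) + 6) = -5*((7*u + (Q - 7)*Q) + 6) = -5*((7*u + (-7 + Q)*Q) + 6) = -5*((7*u + Q*(-7 + Q)) + 6) = -5*(6 + 7*u + Q*(-7 + Q)) = -30 - 35*u - 5*Q*(-7 + Q))
a(t) = 4*t (a(t) = 2*(2*t) = 4*t)
b(d(-1), 0)*(a(-8) - 75) = (-30 - 35*8 - 5*0**2 + 35*0)*(4*(-8) - 75) = (-30 - 280 - 5*0 + 0)*(-32 - 75) = (-30 - 280 + 0 + 0)*(-107) = -310*(-107) = 33170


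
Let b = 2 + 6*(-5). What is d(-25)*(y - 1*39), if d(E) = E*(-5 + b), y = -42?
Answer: -66825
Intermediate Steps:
b = -28 (b = 2 - 30 = -28)
d(E) = -33*E (d(E) = E*(-5 - 28) = E*(-33) = -33*E)
d(-25)*(y - 1*39) = (-33*(-25))*(-42 - 1*39) = 825*(-42 - 39) = 825*(-81) = -66825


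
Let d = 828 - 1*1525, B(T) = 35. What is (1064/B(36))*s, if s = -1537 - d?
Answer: -25536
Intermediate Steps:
d = -697 (d = 828 - 1525 = -697)
s = -840 (s = -1537 - 1*(-697) = -1537 + 697 = -840)
(1064/B(36))*s = (1064/35)*(-840) = (1064*(1/35))*(-840) = (152/5)*(-840) = -25536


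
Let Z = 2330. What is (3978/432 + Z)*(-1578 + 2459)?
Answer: 49460221/24 ≈ 2.0608e+6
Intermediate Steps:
(3978/432 + Z)*(-1578 + 2459) = (3978/432 + 2330)*(-1578 + 2459) = (3978*(1/432) + 2330)*881 = (221/24 + 2330)*881 = (56141/24)*881 = 49460221/24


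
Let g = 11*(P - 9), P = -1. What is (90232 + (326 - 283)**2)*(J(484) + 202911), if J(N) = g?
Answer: 18674118881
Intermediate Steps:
g = -110 (g = 11*(-1 - 9) = 11*(-10) = -110)
J(N) = -110
(90232 + (326 - 283)**2)*(J(484) + 202911) = (90232 + (326 - 283)**2)*(-110 + 202911) = (90232 + 43**2)*202801 = (90232 + 1849)*202801 = 92081*202801 = 18674118881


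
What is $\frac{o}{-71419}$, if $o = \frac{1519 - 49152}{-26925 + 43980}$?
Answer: $\frac{47633}{1218051045} \approx 3.9106 \cdot 10^{-5}$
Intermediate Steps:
$o = - \frac{47633}{17055} \approx -2.7929$
$\frac{o}{-71419} = - \frac{47633}{17055 \left(-71419\right)} = \left(- \frac{47633}{17055}\right) \left(- \frac{1}{71419}\right) = \frac{47633}{1218051045}$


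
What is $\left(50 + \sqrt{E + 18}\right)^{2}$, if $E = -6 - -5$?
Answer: $\left(50 + \sqrt{17}\right)^{2} \approx 2929.3$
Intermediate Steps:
$E = -1$ ($E = -6 + 5 = -1$)
$\left(50 + \sqrt{E + 18}\right)^{2} = \left(50 + \sqrt{-1 + 18}\right)^{2} = \left(50 + \sqrt{17}\right)^{2}$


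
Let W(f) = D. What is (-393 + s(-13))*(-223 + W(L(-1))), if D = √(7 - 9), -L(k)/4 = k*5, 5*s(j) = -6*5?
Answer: 88977 - 399*I*√2 ≈ 88977.0 - 564.27*I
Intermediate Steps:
s(j) = -6 (s(j) = (-6*5)/5 = (⅕)*(-30) = -6)
L(k) = -20*k (L(k) = -4*k*5 = -20*k)
D = I*√2 (D = √(-2) = I*√2 ≈ 1.4142*I)
W(f) = I*√2
(-393 + s(-13))*(-223 + W(L(-1))) = (-393 - 6)*(-223 + I*√2) = -399*(-223 + I*√2) = 88977 - 399*I*√2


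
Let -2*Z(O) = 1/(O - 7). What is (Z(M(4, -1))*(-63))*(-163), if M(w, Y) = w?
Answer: 3423/2 ≈ 1711.5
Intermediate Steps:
Z(O) = -1/(2*(-7 + O)) (Z(O) = -1/(2*(O - 7)) = -1/(2*(-7 + O)))
(Z(M(4, -1))*(-63))*(-163) = (-1/(-14 + 2*4)*(-63))*(-163) = (-1/(-14 + 8)*(-63))*(-163) = (-1/(-6)*(-63))*(-163) = (-1*(-1/6)*(-63))*(-163) = ((1/6)*(-63))*(-163) = -21/2*(-163) = 3423/2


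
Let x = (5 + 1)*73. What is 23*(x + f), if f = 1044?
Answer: 34086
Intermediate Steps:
x = 438 (x = 6*73 = 438)
23*(x + f) = 23*(438 + 1044) = 23*1482 = 34086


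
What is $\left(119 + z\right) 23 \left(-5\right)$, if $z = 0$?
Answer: $-13685$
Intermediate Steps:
$\left(119 + z\right) 23 \left(-5\right) = \left(119 + 0\right) 23 \left(-5\right) = 119 \left(-115\right) = -13685$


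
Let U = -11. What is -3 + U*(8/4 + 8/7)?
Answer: -263/7 ≈ -37.571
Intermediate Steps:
-3 + U*(8/4 + 8/7) = -3 - 11*(8/4 + 8/7) = -3 - 11*(8*(¼) + 8*(⅐)) = -3 - 11*(2 + 8/7) = -3 - 11*22/7 = -3 - 242/7 = -263/7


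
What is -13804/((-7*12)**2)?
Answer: -493/252 ≈ -1.9563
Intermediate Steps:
-13804/((-7*12)**2) = -13804/((-84)**2) = -13804/7056 = -13804*1/7056 = -493/252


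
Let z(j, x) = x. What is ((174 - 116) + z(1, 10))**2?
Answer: 4624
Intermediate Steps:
((174 - 116) + z(1, 10))**2 = ((174 - 116) + 10)**2 = (58 + 10)**2 = 68**2 = 4624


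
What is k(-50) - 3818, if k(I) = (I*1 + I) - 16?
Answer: -3934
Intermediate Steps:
k(I) = -16 + 2*I (k(I) = (I + I) - 16 = 2*I - 16 = -16 + 2*I)
k(-50) - 3818 = (-16 + 2*(-50)) - 3818 = (-16 - 100) - 3818 = -116 - 3818 = -3934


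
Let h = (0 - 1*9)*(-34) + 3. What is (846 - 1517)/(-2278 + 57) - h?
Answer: -685618/2221 ≈ -308.70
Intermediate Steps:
h = 309 (h = (0 - 9)*(-34) + 3 = -9*(-34) + 3 = 306 + 3 = 309)
(846 - 1517)/(-2278 + 57) - h = (846 - 1517)/(-2278 + 57) - 1*309 = -671/(-2221) - 309 = -671*(-1/2221) - 309 = 671/2221 - 309 = -685618/2221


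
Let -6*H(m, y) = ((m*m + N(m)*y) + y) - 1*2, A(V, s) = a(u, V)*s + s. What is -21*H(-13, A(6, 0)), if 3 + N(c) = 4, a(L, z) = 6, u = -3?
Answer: 1169/2 ≈ 584.50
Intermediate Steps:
N(c) = 1 (N(c) = -3 + 4 = 1)
A(V, s) = 7*s (A(V, s) = 6*s + s = 7*s)
H(m, y) = 1/3 - y/3 - m**2/6 (H(m, y) = -(((m*m + 1*y) + y) - 1*2)/6 = -(((m**2 + y) + y) - 2)/6 = -(((y + m**2) + y) - 2)/6 = -((m**2 + 2*y) - 2)/6 = -(-2 + m**2 + 2*y)/6 = 1/3 - y/3 - m**2/6)
-21*H(-13, A(6, 0)) = -21*(1/3 - 7*0/3 - 1/6*(-13)**2) = -21*(1/3 - 1/3*0 - 1/6*169) = -21*(1/3 + 0 - 169/6) = -21*(-167/6) = 1169/2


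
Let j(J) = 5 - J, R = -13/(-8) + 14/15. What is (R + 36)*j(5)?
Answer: 0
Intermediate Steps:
R = 307/120 (R = -13*(-1/8) + 14*(1/15) = 13/8 + 14/15 = 307/120 ≈ 2.5583)
(R + 36)*j(5) = (307/120 + 36)*(5 - 1*5) = 4627*(5 - 5)/120 = (4627/120)*0 = 0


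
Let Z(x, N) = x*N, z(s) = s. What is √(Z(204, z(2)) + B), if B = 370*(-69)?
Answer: I*√25122 ≈ 158.5*I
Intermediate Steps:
B = -25530
Z(x, N) = N*x
√(Z(204, z(2)) + B) = √(2*204 - 25530) = √(408 - 25530) = √(-25122) = I*√25122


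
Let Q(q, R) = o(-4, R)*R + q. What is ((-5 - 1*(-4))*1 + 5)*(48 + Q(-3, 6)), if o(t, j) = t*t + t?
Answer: 468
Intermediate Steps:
o(t, j) = t + t**2 (o(t, j) = t**2 + t = t + t**2)
Q(q, R) = q + 12*R (Q(q, R) = (-4*(1 - 4))*R + q = (-4*(-3))*R + q = 12*R + q = q + 12*R)
((-5 - 1*(-4))*1 + 5)*(48 + Q(-3, 6)) = ((-5 - 1*(-4))*1 + 5)*(48 + (-3 + 12*6)) = ((-5 + 4)*1 + 5)*(48 + (-3 + 72)) = (-1*1 + 5)*(48 + 69) = (-1 + 5)*117 = 4*117 = 468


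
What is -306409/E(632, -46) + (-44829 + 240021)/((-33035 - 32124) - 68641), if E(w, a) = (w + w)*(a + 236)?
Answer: -732290291/267778400 ≈ -2.7347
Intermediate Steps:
E(w, a) = 2*w*(236 + a) (E(w, a) = (2*w)*(236 + a) = 2*w*(236 + a))
-306409/E(632, -46) + (-44829 + 240021)/((-33035 - 32124) - 68641) = -306409*1/(1264*(236 - 46)) + (-44829 + 240021)/((-33035 - 32124) - 68641) = -306409/(2*632*190) + 195192/(-65159 - 68641) = -306409/240160 + 195192/(-133800) = -306409*1/240160 + 195192*(-1/133800) = -306409/240160 - 8133/5575 = -732290291/267778400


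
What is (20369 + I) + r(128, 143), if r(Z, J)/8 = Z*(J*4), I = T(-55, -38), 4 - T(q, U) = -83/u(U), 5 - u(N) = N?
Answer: 26062426/43 ≈ 6.0610e+5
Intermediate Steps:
u(N) = 5 - N
T(q, U) = 4 + 83/(5 - U) (T(q, U) = 4 - (-83)/(5 - U) = 4 + 83/(5 - U))
I = 255/43 (I = (-103 + 4*(-38))/(-5 - 38) = (-103 - 152)/(-43) = -1/43*(-255) = 255/43 ≈ 5.9302)
r(Z, J) = 32*J*Z (r(Z, J) = 8*(Z*(J*4)) = 8*(Z*(4*J)) = 8*(4*J*Z) = 32*J*Z)
(20369 + I) + r(128, 143) = (20369 + 255/43) + 32*143*128 = 876122/43 + 585728 = 26062426/43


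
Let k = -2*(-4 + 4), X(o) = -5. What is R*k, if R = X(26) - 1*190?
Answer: 0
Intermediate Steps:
k = 0 (k = -2*0 = 0)
R = -195 (R = -5 - 1*190 = -5 - 190 = -195)
R*k = -195*0 = 0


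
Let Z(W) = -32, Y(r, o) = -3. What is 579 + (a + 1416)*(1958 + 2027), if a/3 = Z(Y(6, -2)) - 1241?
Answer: -9575376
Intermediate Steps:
a = -3819 (a = 3*(-32 - 1241) = 3*(-1273) = -3819)
579 + (a + 1416)*(1958 + 2027) = 579 + (-3819 + 1416)*(1958 + 2027) = 579 - 2403*3985 = 579 - 9575955 = -9575376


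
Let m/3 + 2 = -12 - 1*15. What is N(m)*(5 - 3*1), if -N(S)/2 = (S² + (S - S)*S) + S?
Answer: -29928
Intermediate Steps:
m = -87 (m = -6 + 3*(-12 - 1*15) = -6 + 3*(-12 - 15) = -6 + 3*(-27) = -6 - 81 = -87)
N(S) = -2*S - 2*S² (N(S) = -2*((S² + (S - S)*S) + S) = -2*((S² + 0*S) + S) = -2*((S² + 0) + S) = -2*(S² + S) = -2*(S + S²) = -2*S - 2*S²)
N(m)*(5 - 3*1) = (-2*(-87)*(1 - 87))*(5 - 3*1) = (-2*(-87)*(-86))*(5 - 3) = -14964*2 = -29928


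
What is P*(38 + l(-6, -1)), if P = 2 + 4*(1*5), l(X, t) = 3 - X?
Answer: 1034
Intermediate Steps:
P = 22 (P = 2 + 4*5 = 2 + 20 = 22)
P*(38 + l(-6, -1)) = 22*(38 + (3 - 1*(-6))) = 22*(38 + (3 + 6)) = 22*(38 + 9) = 22*47 = 1034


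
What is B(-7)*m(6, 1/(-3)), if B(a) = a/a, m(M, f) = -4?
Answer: -4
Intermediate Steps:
B(a) = 1
B(-7)*m(6, 1/(-3)) = 1*(-4) = -4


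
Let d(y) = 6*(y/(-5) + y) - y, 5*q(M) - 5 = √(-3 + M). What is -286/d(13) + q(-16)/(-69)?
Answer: -7609/1311 - I*√19/345 ≈ -5.804 - 0.012634*I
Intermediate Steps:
q(M) = 1 + √(-3 + M)/5
d(y) = 19*y/5 (d(y) = 6*(y*(-⅕) + y) - y = 6*(-y/5 + y) - y = 6*(4*y/5) - y = 24*y/5 - y = 19*y/5)
-286/d(13) + q(-16)/(-69) = -286/((19/5)*13) + (1 + √(-3 - 16)/5)/(-69) = -286/247/5 + (1 + √(-19)/5)*(-1/69) = -286*5/247 + (1 + (I*√19)/5)*(-1/69) = -110/19 + (1 + I*√19/5)*(-1/69) = -110/19 + (-1/69 - I*√19/345) = -7609/1311 - I*√19/345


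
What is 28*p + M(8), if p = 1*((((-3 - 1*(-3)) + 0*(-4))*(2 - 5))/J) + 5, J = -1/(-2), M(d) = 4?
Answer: 144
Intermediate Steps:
J = ½ (J = -1*(-½) = ½ ≈ 0.50000)
p = 5 (p = 1*((((-3 - 1*(-3)) + 0*(-4))*(2 - 5))/(½)) + 5 = 1*((((-3 + 3) + 0)*(-3))*2) + 5 = 1*(((0 + 0)*(-3))*2) + 5 = 1*((0*(-3))*2) + 5 = 1*(0*2) + 5 = 1*0 + 5 = 0 + 5 = 5)
28*p + M(8) = 28*5 + 4 = 140 + 4 = 144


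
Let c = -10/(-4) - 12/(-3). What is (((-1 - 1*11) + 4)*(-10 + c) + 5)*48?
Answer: 1584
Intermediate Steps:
c = 13/2 (c = -10*(-¼) - 12*(-⅓) = 5/2 + 4 = 13/2 ≈ 6.5000)
(((-1 - 1*11) + 4)*(-10 + c) + 5)*48 = (((-1 - 1*11) + 4)*(-10 + 13/2) + 5)*48 = (((-1 - 11) + 4)*(-7/2) + 5)*48 = ((-12 + 4)*(-7/2) + 5)*48 = (-8*(-7/2) + 5)*48 = (28 + 5)*48 = 33*48 = 1584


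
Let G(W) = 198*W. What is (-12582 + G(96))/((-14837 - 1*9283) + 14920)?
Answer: -3213/4600 ≈ -0.69848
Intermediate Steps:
(-12582 + G(96))/((-14837 - 1*9283) + 14920) = (-12582 + 198*96)/((-14837 - 1*9283) + 14920) = (-12582 + 19008)/((-14837 - 9283) + 14920) = 6426/(-24120 + 14920) = 6426/(-9200) = 6426*(-1/9200) = -3213/4600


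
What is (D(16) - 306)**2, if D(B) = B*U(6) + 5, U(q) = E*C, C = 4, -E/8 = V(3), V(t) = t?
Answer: 3374569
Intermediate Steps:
E = -24 (E = -8*3 = -24)
U(q) = -96 (U(q) = -24*4 = -96)
D(B) = 5 - 96*B (D(B) = B*(-96) + 5 = -96*B + 5 = 5 - 96*B)
(D(16) - 306)**2 = ((5 - 96*16) - 306)**2 = ((5 - 1536) - 306)**2 = (-1531 - 306)**2 = (-1837)**2 = 3374569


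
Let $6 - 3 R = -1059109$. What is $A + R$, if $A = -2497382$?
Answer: $- \frac{6433031}{3} \approx -2.1443 \cdot 10^{6}$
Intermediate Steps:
$R = \frac{1059115}{3}$ ($R = 2 - - \frac{1059109}{3} = 2 + \frac{1059109}{3} = \frac{1059115}{3} \approx 3.5304 \cdot 10^{5}$)
$A + R = -2497382 + \frac{1059115}{3} = - \frac{6433031}{3}$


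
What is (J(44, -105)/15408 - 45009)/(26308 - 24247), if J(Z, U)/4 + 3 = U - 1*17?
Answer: -173374793/7938972 ≈ -21.838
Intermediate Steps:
J(Z, U) = -80 + 4*U (J(Z, U) = -12 + 4*(U - 1*17) = -12 + 4*(U - 17) = -12 + 4*(-17 + U) = -12 + (-68 + 4*U) = -80 + 4*U)
(J(44, -105)/15408 - 45009)/(26308 - 24247) = ((-80 + 4*(-105))/15408 - 45009)/(26308 - 24247) = ((-80 - 420)*(1/15408) - 45009)/2061 = (-500*1/15408 - 45009)*(1/2061) = (-125/3852 - 45009)*(1/2061) = -173374793/3852*1/2061 = -173374793/7938972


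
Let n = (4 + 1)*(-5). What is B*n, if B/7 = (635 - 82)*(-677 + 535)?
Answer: 13742050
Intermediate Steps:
B = -549682 (B = 7*((635 - 82)*(-677 + 535)) = 7*(553*(-142)) = 7*(-78526) = -549682)
n = -25 (n = 5*(-5) = -25)
B*n = -549682*(-25) = 13742050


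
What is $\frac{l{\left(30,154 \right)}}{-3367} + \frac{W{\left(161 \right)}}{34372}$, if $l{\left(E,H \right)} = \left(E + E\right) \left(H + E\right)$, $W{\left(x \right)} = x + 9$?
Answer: $- \frac{14572865}{4451174} \approx -3.2739$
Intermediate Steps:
$W{\left(x \right)} = 9 + x$
$l{\left(E,H \right)} = 2 E \left(E + H\right)$
$\frac{l{\left(30,154 \right)}}{-3367} + \frac{W{\left(161 \right)}}{34372} = \frac{2 \cdot 30 \left(30 + 154\right)}{-3367} + \frac{9 + 161}{34372} = 2 \cdot 30 \cdot 184 \left(- \frac{1}{3367}\right) + 170 \cdot \frac{1}{34372} = 11040 \left(- \frac{1}{3367}\right) + \frac{85}{17186} = - \frac{11040}{3367} + \frac{85}{17186} = - \frac{14572865}{4451174}$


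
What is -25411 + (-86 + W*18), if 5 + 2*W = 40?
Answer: -25182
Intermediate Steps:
W = 35/2 (W = -5/2 + (½)*40 = -5/2 + 20 = 35/2 ≈ 17.500)
-25411 + (-86 + W*18) = -25411 + (-86 + (35/2)*18) = -25411 + (-86 + 315) = -25411 + 229 = -25182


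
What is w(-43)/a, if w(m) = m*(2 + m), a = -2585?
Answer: -1763/2585 ≈ -0.68201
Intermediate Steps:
w(-43)/a = -43*(2 - 43)/(-2585) = -43*(-41)*(-1/2585) = 1763*(-1/2585) = -1763/2585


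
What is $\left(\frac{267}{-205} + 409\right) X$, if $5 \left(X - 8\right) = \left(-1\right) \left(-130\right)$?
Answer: $\frac{2841652}{205} \approx 13862.0$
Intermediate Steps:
$X = 34$ ($X = 8 + \frac{\left(-1\right) \left(-130\right)}{5} = 8 + \frac{1}{5} \cdot 130 = 8 + 26 = 34$)
$\left(\frac{267}{-205} + 409\right) X = \left(\frac{267}{-205} + 409\right) 34 = \left(267 \left(- \frac{1}{205}\right) + 409\right) 34 = \left(- \frac{267}{205} + 409\right) 34 = \frac{83578}{205} \cdot 34 = \frac{2841652}{205}$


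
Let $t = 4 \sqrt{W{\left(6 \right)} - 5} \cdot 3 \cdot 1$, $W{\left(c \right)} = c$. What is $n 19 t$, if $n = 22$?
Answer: $5016$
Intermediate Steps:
$t = 12$ ($t = 4 \sqrt{6 - 5} \cdot 3 \cdot 1 = 4 \sqrt{1} \cdot 3 = 4 \cdot 1 \cdot 3 = 4 \cdot 3 = 12$)
$n 19 t = 22 \cdot 19 \cdot 12 = 418 \cdot 12 = 5016$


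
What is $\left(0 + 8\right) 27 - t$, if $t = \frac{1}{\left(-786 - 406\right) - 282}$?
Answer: $\frac{318385}{1474} \approx 216.0$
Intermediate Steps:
$t = - \frac{1}{1474}$ ($t = \frac{1}{-1192 - 282} = \frac{1}{-1474} = - \frac{1}{1474} \approx -0.00067843$)
$\left(0 + 8\right) 27 - t = \left(0 + 8\right) 27 - - \frac{1}{1474} = 8 \cdot 27 + \frac{1}{1474} = 216 + \frac{1}{1474} = \frac{318385}{1474}$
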